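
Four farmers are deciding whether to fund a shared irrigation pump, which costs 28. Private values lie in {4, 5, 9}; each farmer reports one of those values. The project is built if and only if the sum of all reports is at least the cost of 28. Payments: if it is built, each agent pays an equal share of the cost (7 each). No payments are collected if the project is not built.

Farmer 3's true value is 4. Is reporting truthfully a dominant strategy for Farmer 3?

Yes

Check each profile of the others' reports and compare truth against every alternative report.
Others report (5, 9, 9): truth gives 0, best alternative gives -3.
Others report (9, 5, 9): truth gives 0, best alternative gives -3.
Others report (9, 9, 5): truth gives 0, best alternative gives -3.
Others report (9, 9, 9): truth gives -3, best alternative gives -3.
Others report (4, 4, 4): truth gives 0, best alternative gives 0.
Others report (4, 4, 5): truth gives 0, best alternative gives 0.
(Remaining 21 profiles checked similarly; truth is weakly best in each.)
In every case the truthful report is at least as good as any alternative, so it is a dominant strategy.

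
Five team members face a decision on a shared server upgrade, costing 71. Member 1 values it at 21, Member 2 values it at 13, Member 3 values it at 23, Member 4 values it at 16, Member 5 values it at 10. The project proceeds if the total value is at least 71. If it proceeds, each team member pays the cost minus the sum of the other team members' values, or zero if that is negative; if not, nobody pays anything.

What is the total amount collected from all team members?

25

Total value 83 ≥ cost 71, so it is built.
Member 1: others sum to 62; max(0, 71 - 62) = 9.
Member 2: others sum to 70; max(0, 71 - 70) = 1.
Member 3: others sum to 60; max(0, 71 - 60) = 11.
Member 4: others sum to 67; max(0, 71 - 67) = 4.
Member 5: others sum to 73; max(0, 71 - 73) = 0.
Total collected = 9 + 1 + 11 + 4 + 0 = 25.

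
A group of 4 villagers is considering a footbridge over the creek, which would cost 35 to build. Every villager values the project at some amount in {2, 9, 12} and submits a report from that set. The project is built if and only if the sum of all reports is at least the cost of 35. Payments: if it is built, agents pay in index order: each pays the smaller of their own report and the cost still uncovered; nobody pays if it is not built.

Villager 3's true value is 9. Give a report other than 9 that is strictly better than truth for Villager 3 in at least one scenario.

2

Suppose Villager 1 reports 9, Villager 2 reports 12 and Villager 4 reports 12.
Report 9: project built, pays 9, utility 9 - 9 = 0.
Report 2: project built, pays 2, utility 9 - 2 = 7.
So reporting 2 beats truth here (7 > 0).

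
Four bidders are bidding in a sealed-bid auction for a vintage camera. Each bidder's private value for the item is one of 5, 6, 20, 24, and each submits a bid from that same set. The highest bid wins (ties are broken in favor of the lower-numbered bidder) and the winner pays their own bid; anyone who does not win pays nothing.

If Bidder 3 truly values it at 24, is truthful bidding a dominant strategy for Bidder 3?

Consider the case where Bidder 1 bids 5, Bidder 2 bids 5 and Bidder 4 bids 5.
Truthful bid 24: wins, pays 24, utility 24 - 24 = 0.
Bid 6 instead: wins, pays 6, utility 24 - 6 = 18.
Since 18 > 0, bidding 6 is strictly better here, so truthful bidding is not dominant.

No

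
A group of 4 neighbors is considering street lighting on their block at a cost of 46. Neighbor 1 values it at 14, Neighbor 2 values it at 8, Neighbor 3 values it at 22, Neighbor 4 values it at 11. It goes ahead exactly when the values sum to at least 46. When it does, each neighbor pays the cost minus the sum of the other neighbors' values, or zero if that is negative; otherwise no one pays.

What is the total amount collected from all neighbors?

Total value 55 ≥ cost 46, so it is built.
Neighbor 1: others sum to 41; max(0, 46 - 41) = 5.
Neighbor 2: others sum to 47; max(0, 46 - 47) = 0.
Neighbor 3: others sum to 33; max(0, 46 - 33) = 13.
Neighbor 4: others sum to 44; max(0, 46 - 44) = 2.
Total collected = 5 + 0 + 13 + 2 = 20.

20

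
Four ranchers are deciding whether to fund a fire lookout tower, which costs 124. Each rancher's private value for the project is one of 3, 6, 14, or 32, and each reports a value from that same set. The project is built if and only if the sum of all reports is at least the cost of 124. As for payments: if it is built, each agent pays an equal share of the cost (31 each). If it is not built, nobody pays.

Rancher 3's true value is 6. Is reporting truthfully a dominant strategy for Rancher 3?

Yes

Check each profile of the others' reports and compare truth against every alternative report.
Others report (3, 3, 3): truth gives 0, best alternative gives 0.
Others report (3, 3, 6): truth gives 0, best alternative gives 0.
Others report (3, 3, 14): truth gives 0, best alternative gives 0.
Others report (3, 3, 32): truth gives 0, best alternative gives 0.
Others report (3, 6, 3): truth gives 0, best alternative gives 0.
Others report (3, 6, 6): truth gives 0, best alternative gives 0.
(Remaining 58 profiles checked similarly; truth is weakly best in each.)
In every case the truthful report is at least as good as any alternative, so it is a dominant strategy.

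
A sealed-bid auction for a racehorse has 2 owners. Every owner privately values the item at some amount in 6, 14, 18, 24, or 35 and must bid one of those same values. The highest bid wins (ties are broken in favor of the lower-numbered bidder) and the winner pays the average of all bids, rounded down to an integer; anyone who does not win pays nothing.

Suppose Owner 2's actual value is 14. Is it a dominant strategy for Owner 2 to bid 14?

Yes

Check each profile of the others' bids and compare truth against every alternative bid.
Others bid (6): truth gives 4, best alternative gives 2.
Others bid (14): truth gives 0, best alternative gives 0.
Others bid (18): truth gives 0, best alternative gives 0.
Others bid (24): truth gives 0, best alternative gives 0.
Others bid (35): truth gives 0, best alternative gives 0.
In every case the truthful bid is at least as good as any alternative, so it is a dominant strategy.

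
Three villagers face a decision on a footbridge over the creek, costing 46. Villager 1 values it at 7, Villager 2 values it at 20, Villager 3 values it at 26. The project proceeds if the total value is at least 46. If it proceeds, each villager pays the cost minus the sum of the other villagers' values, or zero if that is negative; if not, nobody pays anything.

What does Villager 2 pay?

13

Total value 53 ≥ cost 46, so the project is built.
The other villagers' values sum to 33.
Cost minus that sum is 46 - 33 = 13.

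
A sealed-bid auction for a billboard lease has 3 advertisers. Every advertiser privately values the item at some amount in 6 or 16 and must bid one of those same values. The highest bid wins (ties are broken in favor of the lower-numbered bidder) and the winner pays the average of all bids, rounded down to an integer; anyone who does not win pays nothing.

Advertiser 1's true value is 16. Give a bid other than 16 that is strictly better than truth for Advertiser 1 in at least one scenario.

6

Suppose Advertiser 2 bids 6 and Advertiser 3 bids 6.
Bid 16: wins, pays 9, utility 16 - 9 = 7.
Bid 6: wins, pays 6, utility 16 - 6 = 10.
So bidding 6 beats truth here (10 > 7).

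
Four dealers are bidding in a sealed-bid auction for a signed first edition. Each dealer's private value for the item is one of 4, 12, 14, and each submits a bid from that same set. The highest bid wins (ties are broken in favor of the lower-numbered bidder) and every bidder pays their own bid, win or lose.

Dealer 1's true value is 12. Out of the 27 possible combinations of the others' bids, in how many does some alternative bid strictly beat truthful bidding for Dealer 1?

Others bid (4, 4, 4): truth gives 0; bid 4 gives 8 > 0. Violating.
Others bid (4, 4, 14): truth gives -12; bid 14 gives -2 > -12. Violating.
Others bid (4, 12, 14): truth gives -12; bid 14 gives -2 > -12. Violating.
Others bid (4, 14, 4): truth gives -12; bid 14 gives -2 > -12. Violating.
Others bid (4, 4, 12): truth gives 0; no alternative beats it.
Others bid (4, 12, 4): truth gives 0; no alternative beats it.
(Checking all 27 profiles: 20 have a profitable deviation, 7 do not.)

20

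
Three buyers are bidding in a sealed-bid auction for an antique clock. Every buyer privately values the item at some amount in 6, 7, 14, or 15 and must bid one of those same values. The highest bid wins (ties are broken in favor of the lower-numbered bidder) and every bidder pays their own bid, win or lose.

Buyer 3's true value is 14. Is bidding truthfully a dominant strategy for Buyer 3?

No

Consider the case where Buyer 1 bids 6 and Buyer 2 bids 6.
Truthful bid 14: wins, pays 14, utility 14 - 14 = 0.
Bid 7 instead: wins, pays 7, utility 14 - 7 = 7.
Since 7 > 0, bidding 7 is strictly better here, so truthful bidding is not dominant.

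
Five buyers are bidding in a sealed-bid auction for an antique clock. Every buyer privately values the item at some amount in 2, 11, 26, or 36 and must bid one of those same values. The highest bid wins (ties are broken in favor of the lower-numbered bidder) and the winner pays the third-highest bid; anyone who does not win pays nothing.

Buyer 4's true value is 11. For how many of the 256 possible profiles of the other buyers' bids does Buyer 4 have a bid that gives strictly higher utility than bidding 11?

8

Others bid (2, 2, 2, 26): truth gives 0; bid 26 gives 9 > 0. Violating.
Others bid (2, 2, 2, 36): truth gives 0; bid 36 gives 9 > 0. Violating.
Others bid (2, 2, 11, 2): truth gives 0; bid 26 gives 9 > 0. Violating.
Others bid (2, 2, 26, 2): truth gives 0; bid 36 gives 9 > 0. Violating.
Others bid (2, 2, 2, 2): truth gives 9; no alternative beats it.
Others bid (2, 2, 2, 11): truth gives 9; no alternative beats it.
(Checking all 256 profiles: 8 have a profitable deviation, 248 do not.)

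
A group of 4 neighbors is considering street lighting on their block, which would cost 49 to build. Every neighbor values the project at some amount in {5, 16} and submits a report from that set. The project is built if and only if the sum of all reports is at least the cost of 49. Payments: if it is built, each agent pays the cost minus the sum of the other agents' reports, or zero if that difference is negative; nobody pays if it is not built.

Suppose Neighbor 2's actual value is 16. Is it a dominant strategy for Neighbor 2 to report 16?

Yes

Check each profile of the others' reports and compare truth against every alternative report.
Others report (5, 16, 16): truth gives 4, best alternative gives 0.
Others report (16, 5, 16): truth gives 4, best alternative gives 0.
Others report (16, 16, 5): truth gives 4, best alternative gives 0.
Others report (16, 16, 16): truth gives 15, best alternative gives 15.
Others report (5, 5, 5): truth gives 0, best alternative gives 0.
Others report (5, 5, 16): truth gives 0, best alternative gives 0.
(Remaining 2 profiles checked similarly; truth is weakly best in each.)
In every case the truthful report is at least as good as any alternative, so it is a dominant strategy.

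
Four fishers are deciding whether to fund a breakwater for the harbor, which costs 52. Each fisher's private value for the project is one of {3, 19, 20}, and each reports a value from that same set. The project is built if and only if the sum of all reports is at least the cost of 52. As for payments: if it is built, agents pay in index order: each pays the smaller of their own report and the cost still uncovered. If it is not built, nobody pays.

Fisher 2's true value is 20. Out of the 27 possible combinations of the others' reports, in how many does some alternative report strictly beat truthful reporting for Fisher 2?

Others report (3, 19, 19): truth gives 0; report 19 gives 1 > 0. Violating.
Others report (3, 19, 20): truth gives 0; report 19 gives 1 > 0. Violating.
Others report (3, 20, 19): truth gives 0; report 19 gives 1 > 0. Violating.
Others report (3, 20, 20): truth gives 0; report 19 gives 1 > 0. Violating.
Others report (3, 3, 3): truth gives 0; no alternative beats it.
Others report (3, 3, 19): truth gives 0; no alternative beats it.
(Checking all 27 profiles: 20 have a profitable deviation, 7 do not.)

20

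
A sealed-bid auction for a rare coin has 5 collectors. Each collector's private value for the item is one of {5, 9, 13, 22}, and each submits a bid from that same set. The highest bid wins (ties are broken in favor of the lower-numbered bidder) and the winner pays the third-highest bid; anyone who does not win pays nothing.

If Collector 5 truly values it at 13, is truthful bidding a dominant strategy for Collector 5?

Consider the case where Collector 1 bids 5, Collector 2 bids 5, Collector 3 bids 5 and Collector 4 bids 13.
Truthful bid 13: loses, pays 0, utility 0.
Bid 22 instead: wins, pays 5, utility 13 - 5 = 8.
Since 8 > 0, bidding 22 is strictly better here, so truthful bidding is not dominant.

No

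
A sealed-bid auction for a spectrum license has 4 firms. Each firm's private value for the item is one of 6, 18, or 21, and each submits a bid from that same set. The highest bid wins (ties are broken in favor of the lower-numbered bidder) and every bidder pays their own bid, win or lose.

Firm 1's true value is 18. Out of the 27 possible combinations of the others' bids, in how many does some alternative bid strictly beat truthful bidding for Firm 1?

20

Others bid (6, 6, 6): truth gives 0; bid 6 gives 12 > 0. Violating.
Others bid (6, 6, 21): truth gives -18; bid 21 gives -3 > -18. Violating.
Others bid (6, 18, 21): truth gives -18; bid 21 gives -3 > -18. Violating.
Others bid (6, 21, 6): truth gives -18; bid 21 gives -3 > -18. Violating.
Others bid (6, 6, 18): truth gives 0; no alternative beats it.
Others bid (6, 18, 6): truth gives 0; no alternative beats it.
(Checking all 27 profiles: 20 have a profitable deviation, 7 do not.)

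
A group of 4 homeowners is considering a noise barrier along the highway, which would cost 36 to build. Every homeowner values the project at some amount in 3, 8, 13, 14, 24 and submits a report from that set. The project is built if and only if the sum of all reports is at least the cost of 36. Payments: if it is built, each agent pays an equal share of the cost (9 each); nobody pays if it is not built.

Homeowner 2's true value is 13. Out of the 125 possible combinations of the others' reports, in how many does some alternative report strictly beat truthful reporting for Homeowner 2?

Others report (3, 3, 8): truth gives 0; report 24 gives 4 > 0. Violating.
Others report (3, 3, 13): truth gives 0; report 24 gives 4 > 0. Violating.
Others report (3, 3, 14): truth gives 0; report 24 gives 4 > 0. Violating.
Others report (3, 8, 3): truth gives 0; report 24 gives 4 > 0. Violating.
Others report (3, 3, 3): truth gives 0; no alternative beats it.
Others report (3, 3, 24): truth gives 4; no alternative beats it.
(Checking all 125 profiles: 12 have a profitable deviation, 113 do not.)

12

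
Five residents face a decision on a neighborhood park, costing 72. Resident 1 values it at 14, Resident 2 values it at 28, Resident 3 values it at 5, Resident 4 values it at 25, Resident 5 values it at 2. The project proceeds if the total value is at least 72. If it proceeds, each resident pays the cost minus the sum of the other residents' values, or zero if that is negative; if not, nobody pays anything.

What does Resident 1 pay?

Total value 74 ≥ cost 72, so the project is built.
The other residents' values sum to 60.
Cost minus that sum is 72 - 60 = 12.

12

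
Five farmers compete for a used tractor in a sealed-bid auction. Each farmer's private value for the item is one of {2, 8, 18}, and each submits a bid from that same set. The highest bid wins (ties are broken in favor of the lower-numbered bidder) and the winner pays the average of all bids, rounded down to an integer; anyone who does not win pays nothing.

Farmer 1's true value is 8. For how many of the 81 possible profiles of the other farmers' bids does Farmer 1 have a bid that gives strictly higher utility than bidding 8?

Others bid (2, 2, 2, 2): truth gives 5; bid 2 gives 6 > 5. Violating.
Others bid (2, 2, 2, 8): truth gives 4; no alternative beats it.
Others bid (2, 2, 2, 18): truth gives 0; no alternative beats it.
(Checking all 81 profiles: 1 has a profitable deviation, 80 do not.)

1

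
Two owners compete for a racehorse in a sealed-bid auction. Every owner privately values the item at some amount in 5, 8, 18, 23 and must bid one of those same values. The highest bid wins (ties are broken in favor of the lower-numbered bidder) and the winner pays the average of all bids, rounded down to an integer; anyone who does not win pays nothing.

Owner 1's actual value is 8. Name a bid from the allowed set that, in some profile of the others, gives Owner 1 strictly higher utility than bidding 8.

Suppose Owner 2 bids 5.
Bid 8: wins, pays 6, utility 8 - 6 = 2.
Bid 5: wins, pays 5, utility 8 - 5 = 3.
So bidding 5 beats truth here (3 > 2).

5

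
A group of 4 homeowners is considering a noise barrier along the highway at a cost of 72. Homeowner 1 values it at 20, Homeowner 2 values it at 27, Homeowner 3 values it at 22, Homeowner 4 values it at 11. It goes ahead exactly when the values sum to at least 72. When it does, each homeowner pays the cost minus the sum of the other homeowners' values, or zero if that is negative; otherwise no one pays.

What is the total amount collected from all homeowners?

48

Total value 80 ≥ cost 72, so it is built.
Homeowner 1: others sum to 60; max(0, 72 - 60) = 12.
Homeowner 2: others sum to 53; max(0, 72 - 53) = 19.
Homeowner 3: others sum to 58; max(0, 72 - 58) = 14.
Homeowner 4: others sum to 69; max(0, 72 - 69) = 3.
Total collected = 12 + 19 + 14 + 3 = 48.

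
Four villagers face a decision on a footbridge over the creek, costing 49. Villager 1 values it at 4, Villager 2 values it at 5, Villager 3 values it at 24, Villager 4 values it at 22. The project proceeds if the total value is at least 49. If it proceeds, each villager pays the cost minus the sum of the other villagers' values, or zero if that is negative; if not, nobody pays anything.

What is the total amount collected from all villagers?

34

Total value 55 ≥ cost 49, so it is built.
Villager 1: others sum to 51; max(0, 49 - 51) = 0.
Villager 2: others sum to 50; max(0, 49 - 50) = 0.
Villager 3: others sum to 31; max(0, 49 - 31) = 18.
Villager 4: others sum to 33; max(0, 49 - 33) = 16.
Total collected = 0 + 0 + 18 + 16 = 34.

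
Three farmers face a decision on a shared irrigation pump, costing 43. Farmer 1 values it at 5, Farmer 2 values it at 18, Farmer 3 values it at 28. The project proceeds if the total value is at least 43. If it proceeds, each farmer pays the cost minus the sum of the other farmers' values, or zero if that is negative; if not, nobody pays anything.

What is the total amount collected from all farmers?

Total value 51 ≥ cost 43, so it is built.
Farmer 1: others sum to 46; max(0, 43 - 46) = 0.
Farmer 2: others sum to 33; max(0, 43 - 33) = 10.
Farmer 3: others sum to 23; max(0, 43 - 23) = 20.
Total collected = 0 + 10 + 20 = 30.

30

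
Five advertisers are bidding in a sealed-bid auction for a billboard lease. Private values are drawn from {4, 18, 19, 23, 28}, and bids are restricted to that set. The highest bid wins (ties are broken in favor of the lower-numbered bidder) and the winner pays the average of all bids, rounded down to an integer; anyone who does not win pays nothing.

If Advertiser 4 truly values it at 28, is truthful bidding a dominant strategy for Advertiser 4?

Consider the case where Advertiser 1 bids 4, Advertiser 2 bids 4, Advertiser 3 bids 4 and Advertiser 5 bids 4.
Truthful bid 28: wins, pays 8, utility 28 - 8 = 20.
Bid 18 instead: wins, pays 6, utility 28 - 6 = 22.
Since 22 > 20, bidding 18 is strictly better here, so truthful bidding is not dominant.

No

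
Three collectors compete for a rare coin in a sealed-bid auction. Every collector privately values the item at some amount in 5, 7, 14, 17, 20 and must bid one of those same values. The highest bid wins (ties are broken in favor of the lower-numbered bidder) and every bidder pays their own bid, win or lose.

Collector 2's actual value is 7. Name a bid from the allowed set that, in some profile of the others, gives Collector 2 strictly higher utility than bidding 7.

Suppose Collector 1 bids 5 and Collector 3 bids 14.
Bid 7: loses but pays 7, utility -7.
Bid 5: loses but pays 5, utility -5.
So bidding 5 beats truth here (-5 > -7).

5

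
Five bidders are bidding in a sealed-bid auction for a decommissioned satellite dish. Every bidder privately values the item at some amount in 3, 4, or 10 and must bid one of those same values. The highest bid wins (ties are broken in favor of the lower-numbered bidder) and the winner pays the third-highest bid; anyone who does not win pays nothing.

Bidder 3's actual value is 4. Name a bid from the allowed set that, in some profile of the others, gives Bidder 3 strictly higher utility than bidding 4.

Suppose Bidder 1 bids 3, Bidder 2 bids 3, Bidder 4 bids 3 and Bidder 5 bids 10.
Bid 4: loses, pays 0, utility 0.
Bid 10: wins, pays 3, utility 4 - 3 = 1.
So bidding 10 beats truth here (1 > 0).

10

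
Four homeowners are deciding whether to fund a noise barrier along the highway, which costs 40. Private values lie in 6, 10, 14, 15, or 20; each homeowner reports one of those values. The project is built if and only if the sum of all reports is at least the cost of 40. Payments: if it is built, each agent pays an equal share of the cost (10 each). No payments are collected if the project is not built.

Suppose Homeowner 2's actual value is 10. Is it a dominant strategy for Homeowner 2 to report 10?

Yes

Check each profile of the others' reports and compare truth against every alternative report.
Others report (6, 6, 6): truth gives 0, best alternative gives 0.
Others report (6, 6, 10): truth gives 0, best alternative gives 0.
Others report (6, 6, 14): truth gives 0, best alternative gives 0.
Others report (6, 6, 15): truth gives 0, best alternative gives 0.
Others report (6, 6, 20): truth gives 0, best alternative gives 0.
Others report (6, 10, 6): truth gives 0, best alternative gives 0.
(Remaining 119 profiles checked similarly; truth is weakly best in each.)
In every case the truthful report is at least as good as any alternative, so it is a dominant strategy.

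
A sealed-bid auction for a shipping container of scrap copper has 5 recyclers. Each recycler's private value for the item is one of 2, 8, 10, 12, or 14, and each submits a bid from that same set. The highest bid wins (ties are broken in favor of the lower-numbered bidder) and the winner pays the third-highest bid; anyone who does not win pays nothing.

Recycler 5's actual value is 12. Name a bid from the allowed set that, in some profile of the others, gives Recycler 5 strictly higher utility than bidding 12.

Suppose Recycler 1 bids 2, Recycler 2 bids 2, Recycler 3 bids 2 and Recycler 4 bids 12.
Bid 12: loses, pays 0, utility 0.
Bid 14: wins, pays 2, utility 12 - 2 = 10.
So bidding 14 beats truth here (10 > 0).

14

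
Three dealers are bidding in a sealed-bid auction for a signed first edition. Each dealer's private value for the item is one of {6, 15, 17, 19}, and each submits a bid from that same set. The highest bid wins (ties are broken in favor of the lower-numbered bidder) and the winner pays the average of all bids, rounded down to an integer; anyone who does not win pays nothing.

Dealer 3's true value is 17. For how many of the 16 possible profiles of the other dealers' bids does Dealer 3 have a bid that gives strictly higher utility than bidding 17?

2

Others bid (6, 17): truth gives 0; bid 19 gives 3 > 0. Violating.
Others bid (17, 6): truth gives 0; bid 19 gives 3 > 0. Violating.
Others bid (6, 6): truth gives 8; no alternative beats it.
Others bid (6, 15): truth gives 5; no alternative beats it.
(Checking all 16 profiles: 2 have a profitable deviation, 14 do not.)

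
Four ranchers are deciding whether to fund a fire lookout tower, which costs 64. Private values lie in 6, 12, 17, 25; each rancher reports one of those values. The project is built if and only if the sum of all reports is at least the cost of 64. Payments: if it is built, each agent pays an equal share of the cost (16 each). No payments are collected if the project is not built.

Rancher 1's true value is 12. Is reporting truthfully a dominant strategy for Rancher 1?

No

Consider the case where Rancher 2 reports 6, Rancher 3 reports 25 and Rancher 4 reports 25.
Truthful report 12: project built, pays 16, utility 12 - 16 = -4.
Report 6 instead: project not built, utility 0.
Since 0 > -4, reporting 6 is strictly better here, so truthful reporting is not dominant.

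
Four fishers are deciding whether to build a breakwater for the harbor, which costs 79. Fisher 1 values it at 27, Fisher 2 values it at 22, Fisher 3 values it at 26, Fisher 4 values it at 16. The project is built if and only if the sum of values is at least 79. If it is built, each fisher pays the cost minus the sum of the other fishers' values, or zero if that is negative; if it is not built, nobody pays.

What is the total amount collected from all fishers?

Total value 91 ≥ cost 79, so it is built.
Fisher 1: others sum to 64; max(0, 79 - 64) = 15.
Fisher 2: others sum to 69; max(0, 79 - 69) = 10.
Fisher 3: others sum to 65; max(0, 79 - 65) = 14.
Fisher 4: others sum to 75; max(0, 79 - 75) = 4.
Total collected = 15 + 10 + 14 + 4 = 43.

43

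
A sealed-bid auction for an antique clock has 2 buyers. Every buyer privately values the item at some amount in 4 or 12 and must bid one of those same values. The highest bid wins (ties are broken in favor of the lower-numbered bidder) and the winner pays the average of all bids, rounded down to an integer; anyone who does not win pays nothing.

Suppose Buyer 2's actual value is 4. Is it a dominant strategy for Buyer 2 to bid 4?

Yes

Check each profile of the others' bids and compare truth against every alternative bid.
Others bid (4): truth gives 0, best alternative gives -4.
Others bid (12): truth gives 0, best alternative gives 0.
In every case the truthful bid is at least as good as any alternative, so it is a dominant strategy.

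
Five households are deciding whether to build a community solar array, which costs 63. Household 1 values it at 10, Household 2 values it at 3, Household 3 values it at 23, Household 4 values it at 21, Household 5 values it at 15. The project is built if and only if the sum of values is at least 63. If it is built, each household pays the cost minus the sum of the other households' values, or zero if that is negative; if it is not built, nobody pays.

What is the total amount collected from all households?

33

Total value 72 ≥ cost 63, so it is built.
Household 1: others sum to 62; max(0, 63 - 62) = 1.
Household 2: others sum to 69; max(0, 63 - 69) = 0.
Household 3: others sum to 49; max(0, 63 - 49) = 14.
Household 4: others sum to 51; max(0, 63 - 51) = 12.
Household 5: others sum to 57; max(0, 63 - 57) = 6.
Total collected = 1 + 0 + 14 + 12 + 6 = 33.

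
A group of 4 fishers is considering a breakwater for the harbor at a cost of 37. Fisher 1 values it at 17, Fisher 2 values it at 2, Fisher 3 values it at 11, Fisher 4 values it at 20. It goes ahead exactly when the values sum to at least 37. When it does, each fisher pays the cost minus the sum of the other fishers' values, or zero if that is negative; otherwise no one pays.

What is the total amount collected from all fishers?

Total value 50 ≥ cost 37, so it is built.
Fisher 1: others sum to 33; max(0, 37 - 33) = 4.
Fisher 2: others sum to 48; max(0, 37 - 48) = 0.
Fisher 3: others sum to 39; max(0, 37 - 39) = 0.
Fisher 4: others sum to 30; max(0, 37 - 30) = 7.
Total collected = 4 + 0 + 0 + 7 = 11.

11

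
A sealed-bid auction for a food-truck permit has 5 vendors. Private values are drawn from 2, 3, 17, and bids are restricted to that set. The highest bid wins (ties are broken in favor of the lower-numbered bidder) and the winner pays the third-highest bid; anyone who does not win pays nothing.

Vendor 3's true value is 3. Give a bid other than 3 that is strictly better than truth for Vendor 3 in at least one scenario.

Suppose Vendor 1 bids 2, Vendor 2 bids 2, Vendor 4 bids 2 and Vendor 5 bids 17.
Bid 3: loses, pays 0, utility 0.
Bid 17: wins, pays 2, utility 3 - 2 = 1.
So bidding 17 beats truth here (1 > 0).

17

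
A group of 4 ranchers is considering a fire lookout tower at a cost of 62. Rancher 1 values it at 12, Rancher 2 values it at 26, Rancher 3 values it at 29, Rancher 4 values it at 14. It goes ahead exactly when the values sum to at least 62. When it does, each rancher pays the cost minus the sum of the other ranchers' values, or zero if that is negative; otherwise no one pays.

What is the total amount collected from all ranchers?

Total value 81 ≥ cost 62, so it is built.
Rancher 1: others sum to 69; max(0, 62 - 69) = 0.
Rancher 2: others sum to 55; max(0, 62 - 55) = 7.
Rancher 3: others sum to 52; max(0, 62 - 52) = 10.
Rancher 4: others sum to 67; max(0, 62 - 67) = 0.
Total collected = 0 + 7 + 10 + 0 = 17.

17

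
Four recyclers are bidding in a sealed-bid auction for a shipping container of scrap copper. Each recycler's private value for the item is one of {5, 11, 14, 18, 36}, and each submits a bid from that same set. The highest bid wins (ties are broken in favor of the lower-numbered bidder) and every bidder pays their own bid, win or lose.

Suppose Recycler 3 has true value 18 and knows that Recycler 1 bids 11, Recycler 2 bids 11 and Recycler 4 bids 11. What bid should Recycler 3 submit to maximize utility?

14

Bid 5: loses but pays 5, utility -5.
Bid 11: loses but pays 11, utility -11.
Bid 14: wins, pays 14, utility 18 - 14 = 4.
Bid 18: wins, pays 18, utility 18 - 18 = 0.
Bid 36: wins, pays 36, utility 18 - 36 = -18.
The best choice is 14 with utility 4.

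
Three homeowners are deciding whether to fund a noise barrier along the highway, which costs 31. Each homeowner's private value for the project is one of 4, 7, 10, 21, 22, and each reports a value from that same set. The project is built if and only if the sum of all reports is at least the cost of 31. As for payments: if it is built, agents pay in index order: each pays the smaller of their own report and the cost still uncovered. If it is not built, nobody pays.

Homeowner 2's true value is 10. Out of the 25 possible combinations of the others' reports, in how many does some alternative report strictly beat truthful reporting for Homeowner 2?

Others report (4, 21): truth gives 0; report 7 gives 3 > 0. Violating.
Others report (4, 22): truth gives 0; report 7 gives 3 > 0. Violating.
Others report (7, 21): truth gives 0; report 4 gives 6 > 0. Violating.
Others report (7, 22): truth gives 0; report 4 gives 6 > 0. Violating.
Others report (4, 4): truth gives 0; no alternative beats it.
Others report (4, 7): truth gives 0; no alternative beats it.
(Checking all 25 profiles: 16 have a profitable deviation, 9 do not.)

16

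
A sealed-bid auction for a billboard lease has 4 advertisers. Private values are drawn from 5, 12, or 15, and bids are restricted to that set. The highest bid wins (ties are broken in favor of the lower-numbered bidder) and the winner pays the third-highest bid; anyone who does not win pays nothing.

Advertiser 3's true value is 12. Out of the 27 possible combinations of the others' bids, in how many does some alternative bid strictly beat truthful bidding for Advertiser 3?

Others bid (5, 5, 15): truth gives 0; bid 15 gives 7 > 0. Violating.
Others bid (5, 12, 5): truth gives 0; bid 15 gives 7 > 0. Violating.
Others bid (12, 5, 5): truth gives 0; bid 15 gives 7 > 0. Violating.
Others bid (5, 5, 5): truth gives 7; no alternative beats it.
Others bid (5, 5, 12): truth gives 7; no alternative beats it.
(Checking all 27 profiles: 3 have a profitable deviation, 24 do not.)

3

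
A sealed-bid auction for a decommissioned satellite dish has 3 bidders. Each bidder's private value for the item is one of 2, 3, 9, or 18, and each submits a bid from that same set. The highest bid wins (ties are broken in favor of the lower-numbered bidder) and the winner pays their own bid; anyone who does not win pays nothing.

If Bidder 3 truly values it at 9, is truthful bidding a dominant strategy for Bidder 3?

No

Consider the case where Bidder 1 bids 2 and Bidder 2 bids 2.
Truthful bid 9: wins, pays 9, utility 9 - 9 = 0.
Bid 3 instead: wins, pays 3, utility 9 - 3 = 6.
Since 6 > 0, bidding 3 is strictly better here, so truthful bidding is not dominant.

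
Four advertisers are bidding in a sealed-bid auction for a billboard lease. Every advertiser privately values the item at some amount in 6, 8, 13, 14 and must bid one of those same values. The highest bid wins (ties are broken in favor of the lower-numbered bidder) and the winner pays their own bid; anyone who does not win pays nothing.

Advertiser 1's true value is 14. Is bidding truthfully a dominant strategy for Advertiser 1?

No

Consider the case where Advertiser 2 bids 6, Advertiser 3 bids 6 and Advertiser 4 bids 6.
Truthful bid 14: wins, pays 14, utility 14 - 14 = 0.
Bid 6 instead: wins, pays 6, utility 14 - 6 = 8.
Since 8 > 0, bidding 6 is strictly better here, so truthful bidding is not dominant.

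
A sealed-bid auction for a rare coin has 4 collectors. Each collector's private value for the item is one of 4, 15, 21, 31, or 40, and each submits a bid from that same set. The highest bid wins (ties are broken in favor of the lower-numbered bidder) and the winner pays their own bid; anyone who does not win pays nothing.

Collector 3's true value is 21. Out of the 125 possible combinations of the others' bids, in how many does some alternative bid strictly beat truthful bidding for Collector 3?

Others bid (4, 4, 4): truth gives 0; bid 15 gives 6 > 0. Violating.
Others bid (4, 4, 15): truth gives 0; bid 15 gives 6 > 0. Violating.
Others bid (4, 4, 21): truth gives 0; no alternative beats it.
Others bid (4, 4, 31): truth gives 0; no alternative beats it.
(Checking all 125 profiles: 2 have a profitable deviation, 123 do not.)

2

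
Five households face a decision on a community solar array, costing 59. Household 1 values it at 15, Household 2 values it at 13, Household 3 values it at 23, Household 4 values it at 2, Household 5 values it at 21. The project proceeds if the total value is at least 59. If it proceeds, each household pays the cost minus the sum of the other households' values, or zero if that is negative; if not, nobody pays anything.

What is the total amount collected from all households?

14

Total value 74 ≥ cost 59, so it is built.
Household 1: others sum to 59; max(0, 59 - 59) = 0.
Household 2: others sum to 61; max(0, 59 - 61) = 0.
Household 3: others sum to 51; max(0, 59 - 51) = 8.
Household 4: others sum to 72; max(0, 59 - 72) = 0.
Household 5: others sum to 53; max(0, 59 - 53) = 6.
Total collected = 0 + 0 + 8 + 0 + 6 = 14.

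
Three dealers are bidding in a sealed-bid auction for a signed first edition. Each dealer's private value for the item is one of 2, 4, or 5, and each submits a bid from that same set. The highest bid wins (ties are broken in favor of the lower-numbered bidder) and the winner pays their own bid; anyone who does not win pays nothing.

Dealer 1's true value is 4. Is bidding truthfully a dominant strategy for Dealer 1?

No

Consider the case where Dealer 2 bids 2 and Dealer 3 bids 2.
Truthful bid 4: wins, pays 4, utility 4 - 4 = 0.
Bid 2 instead: wins, pays 2, utility 4 - 2 = 2.
Since 2 > 0, bidding 2 is strictly better here, so truthful bidding is not dominant.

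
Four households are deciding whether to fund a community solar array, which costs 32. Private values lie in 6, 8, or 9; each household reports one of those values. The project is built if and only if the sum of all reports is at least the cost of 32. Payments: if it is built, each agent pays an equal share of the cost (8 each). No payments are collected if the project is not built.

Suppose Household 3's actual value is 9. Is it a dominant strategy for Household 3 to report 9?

Yes

Check each profile of the others' reports and compare truth against every alternative report.
Others report (6, 8, 9): truth gives 1, best alternative gives 0.
Others report (6, 9, 8): truth gives 1, best alternative gives 0.
Others report (8, 6, 9): truth gives 1, best alternative gives 0.
Others report (8, 9, 6): truth gives 1, best alternative gives 0.
Others report (9, 6, 8): truth gives 1, best alternative gives 0.
Others report (9, 8, 6): truth gives 1, best alternative gives 0.
(Remaining 21 profiles checked similarly; truth is weakly best in each.)
In every case the truthful report is at least as good as any alternative, so it is a dominant strategy.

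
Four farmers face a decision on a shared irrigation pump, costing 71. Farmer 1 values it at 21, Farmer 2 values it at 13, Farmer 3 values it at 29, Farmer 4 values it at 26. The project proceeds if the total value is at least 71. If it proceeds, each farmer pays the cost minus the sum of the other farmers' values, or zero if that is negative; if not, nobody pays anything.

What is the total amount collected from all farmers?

22

Total value 89 ≥ cost 71, so it is built.
Farmer 1: others sum to 68; max(0, 71 - 68) = 3.
Farmer 2: others sum to 76; max(0, 71 - 76) = 0.
Farmer 3: others sum to 60; max(0, 71 - 60) = 11.
Farmer 4: others sum to 63; max(0, 71 - 63) = 8.
Total collected = 3 + 0 + 11 + 8 = 22.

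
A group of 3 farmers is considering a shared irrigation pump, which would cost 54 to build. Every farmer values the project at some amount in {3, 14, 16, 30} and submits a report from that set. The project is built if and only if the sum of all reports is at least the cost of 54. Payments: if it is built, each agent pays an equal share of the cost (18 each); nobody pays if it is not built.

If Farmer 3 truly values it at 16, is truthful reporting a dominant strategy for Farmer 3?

Consider the case where Farmer 1 reports 14 and Farmer 2 reports 30.
Truthful report 16: project built, pays 18, utility 16 - 18 = -2.
Report 3 instead: project not built, utility 0.
Since 0 > -2, reporting 3 is strictly better here, so truthful reporting is not dominant.

No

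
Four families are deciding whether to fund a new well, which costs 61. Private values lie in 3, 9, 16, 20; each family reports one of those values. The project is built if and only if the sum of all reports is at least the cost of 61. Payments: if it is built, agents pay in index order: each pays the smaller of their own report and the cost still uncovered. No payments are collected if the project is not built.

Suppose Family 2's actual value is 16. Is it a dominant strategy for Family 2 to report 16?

No

Consider the case where Family 1 reports 16, Family 3 reports 16 and Family 4 reports 20.
Truthful report 16: project built, pays 16, utility 16 - 16 = 0.
Report 9 instead: project built, pays 9, utility 16 - 9 = 7.
Since 7 > 0, reporting 9 is strictly better here, so truthful reporting is not dominant.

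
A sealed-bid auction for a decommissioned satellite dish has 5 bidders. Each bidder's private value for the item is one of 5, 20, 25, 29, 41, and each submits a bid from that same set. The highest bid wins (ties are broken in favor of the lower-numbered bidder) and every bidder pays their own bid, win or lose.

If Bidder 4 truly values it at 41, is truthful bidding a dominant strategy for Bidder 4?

No

Consider the case where Bidder 1 bids 5, Bidder 2 bids 5, Bidder 3 bids 5 and Bidder 5 bids 5.
Truthful bid 41: wins, pays 41, utility 41 - 41 = 0.
Bid 20 instead: wins, pays 20, utility 41 - 20 = 21.
Since 21 > 0, bidding 20 is strictly better here, so truthful bidding is not dominant.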